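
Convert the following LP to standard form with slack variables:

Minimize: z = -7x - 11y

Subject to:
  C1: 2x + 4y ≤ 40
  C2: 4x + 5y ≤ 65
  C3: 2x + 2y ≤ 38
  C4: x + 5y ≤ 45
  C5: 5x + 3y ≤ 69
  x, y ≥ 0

min z = -7x - 11y

s.t.
  2x + 4y + s1 = 40
  4x + 5y + s2 = 65
  2x + 2y + s3 = 38
  x + 5y + s4 = 45
  5x + 3y + s5 = 69
  x, y, s1, s2, s3, s4, s5 ≥ 0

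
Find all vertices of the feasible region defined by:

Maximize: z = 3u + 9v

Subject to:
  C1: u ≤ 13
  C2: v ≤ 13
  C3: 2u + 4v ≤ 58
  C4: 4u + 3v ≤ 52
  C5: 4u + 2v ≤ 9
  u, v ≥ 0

(0, 0), (2.25, 0), (0, 4.5)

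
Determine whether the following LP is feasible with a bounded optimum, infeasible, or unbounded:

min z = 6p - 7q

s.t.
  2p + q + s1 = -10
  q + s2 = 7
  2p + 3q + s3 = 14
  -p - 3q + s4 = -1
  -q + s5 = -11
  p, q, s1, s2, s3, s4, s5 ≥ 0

Infeasible (no feasible solution exists)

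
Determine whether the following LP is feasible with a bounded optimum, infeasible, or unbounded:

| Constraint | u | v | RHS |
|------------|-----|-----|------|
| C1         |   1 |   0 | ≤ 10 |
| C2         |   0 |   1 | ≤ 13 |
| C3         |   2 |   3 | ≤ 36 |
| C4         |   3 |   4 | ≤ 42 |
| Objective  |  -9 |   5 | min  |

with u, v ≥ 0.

Feasible with a bounded optimal solution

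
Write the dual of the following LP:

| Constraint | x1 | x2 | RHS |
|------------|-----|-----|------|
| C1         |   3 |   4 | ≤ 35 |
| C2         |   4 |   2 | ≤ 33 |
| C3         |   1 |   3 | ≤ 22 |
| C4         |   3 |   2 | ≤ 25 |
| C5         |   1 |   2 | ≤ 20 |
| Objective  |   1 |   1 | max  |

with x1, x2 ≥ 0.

Primal max cᵀx s.t. Ax ≤ b, x ≥ 0  →  Dual min bᵀy s.t. Aᵀy ≥ c, y ≥ 0.

Minimize: z = 35y1 + 33y2 + 22y3 + 25y4 + 20y5

Subject to:
  3y1 + 4y2 + y3 + 3y4 + y5 ≥ 1
  4y1 + 2y2 + 3y3 + 2y4 + 2y5 ≥ 1
  y1, y2, y3, y4, y5 ≥ 0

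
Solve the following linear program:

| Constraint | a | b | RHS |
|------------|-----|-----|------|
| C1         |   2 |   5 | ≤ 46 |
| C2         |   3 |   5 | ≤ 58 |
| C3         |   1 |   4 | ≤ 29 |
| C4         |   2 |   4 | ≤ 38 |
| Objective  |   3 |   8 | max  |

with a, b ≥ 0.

Evaluate the objective at each vertex of the feasible region:
  z(0, 0) = 0
  z(19, 0) = 57
  z(9, 5) = 67  ←
  z(0, 7.25) = 58
The maximum is at a = 9, b = 5.

a = 9, b = 5, z = 67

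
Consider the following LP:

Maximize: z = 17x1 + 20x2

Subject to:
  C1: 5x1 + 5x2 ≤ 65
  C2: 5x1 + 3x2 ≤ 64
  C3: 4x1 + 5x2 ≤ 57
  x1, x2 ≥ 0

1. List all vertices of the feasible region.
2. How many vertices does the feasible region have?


1. (0, 0), (12.8, 0), (12.5, 0.5), (8, 5), (0, 11.4)
2. 5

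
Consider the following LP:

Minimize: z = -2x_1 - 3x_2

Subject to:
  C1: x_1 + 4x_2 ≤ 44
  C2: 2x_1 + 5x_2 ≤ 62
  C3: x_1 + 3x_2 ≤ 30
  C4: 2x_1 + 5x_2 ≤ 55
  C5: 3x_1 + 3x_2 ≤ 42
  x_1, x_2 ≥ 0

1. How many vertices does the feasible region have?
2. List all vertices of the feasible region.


1. 4
2. (0, 0), (14, 0), (6, 8), (0, 10)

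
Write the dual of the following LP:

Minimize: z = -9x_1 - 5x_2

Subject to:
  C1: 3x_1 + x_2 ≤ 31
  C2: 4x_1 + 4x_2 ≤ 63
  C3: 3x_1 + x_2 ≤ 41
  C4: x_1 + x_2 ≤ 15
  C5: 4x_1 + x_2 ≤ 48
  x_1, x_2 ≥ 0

Primal min cᵀx s.t. Ax ≤ b, x ≥ 0  →  Dual max −bᵀy s.t. Aᵀy ≥ −c, y ≥ 0.

Maximize: z = -31y1 - 63y2 - 41y3 - 15y4 - 48y5

Subject to:
  3y1 + 4y2 + 3y3 + y4 + 4y5 ≥ 9
  y1 + 4y2 + y3 + y4 + y5 ≥ 5
  y1, y2, y3, y4, y5 ≥ 0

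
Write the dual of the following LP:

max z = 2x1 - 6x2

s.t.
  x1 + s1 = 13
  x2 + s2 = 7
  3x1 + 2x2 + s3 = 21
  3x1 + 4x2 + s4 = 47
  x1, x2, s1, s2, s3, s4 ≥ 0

Primal max cᵀx s.t. Ax ≤ b, x ≥ 0  →  Dual min bᵀy s.t. Aᵀy ≥ c, y ≥ 0.

Minimize: z = 13y1 + 7y2 + 21y3 + 47y4

Subject to:
  y1 + 3y3 + 3y4 ≥ 2
  y2 + 2y3 + 4y4 ≥ -6
  y1, y2, y3, y4 ≥ 0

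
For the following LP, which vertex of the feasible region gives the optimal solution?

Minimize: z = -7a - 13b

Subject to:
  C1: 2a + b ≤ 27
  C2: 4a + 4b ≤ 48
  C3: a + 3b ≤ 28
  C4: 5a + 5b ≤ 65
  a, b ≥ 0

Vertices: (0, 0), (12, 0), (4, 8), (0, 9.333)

Evaluate the objective at each vertex of the feasible region:
  z(0, 0) = 0
  z(12, 0) = -84
  z(4, 8) = -132  ←
  z(0, 9.333) = -121.3
The minimum is at a = 4, b = 8.

(4, 8)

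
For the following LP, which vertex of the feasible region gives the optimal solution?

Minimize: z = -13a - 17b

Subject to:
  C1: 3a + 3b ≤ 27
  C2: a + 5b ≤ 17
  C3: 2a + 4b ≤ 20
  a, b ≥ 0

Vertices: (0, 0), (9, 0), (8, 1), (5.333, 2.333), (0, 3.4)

Evaluate the objective at each vertex of the feasible region:
  z(0, 0) = 0
  z(9, 0) = -117
  z(8, 1) = -121  ←
  z(5.333, 2.333) = -109
  z(0, 3.4) = -57.8
The minimum is at a = 8, b = 1.

(8, 1)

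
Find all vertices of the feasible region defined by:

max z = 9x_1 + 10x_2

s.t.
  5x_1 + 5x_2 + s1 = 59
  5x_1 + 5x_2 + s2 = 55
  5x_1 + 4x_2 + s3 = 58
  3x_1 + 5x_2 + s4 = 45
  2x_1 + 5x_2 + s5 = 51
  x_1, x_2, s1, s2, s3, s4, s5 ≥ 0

(0, 0), (11, 0), (5, 6), (0, 9)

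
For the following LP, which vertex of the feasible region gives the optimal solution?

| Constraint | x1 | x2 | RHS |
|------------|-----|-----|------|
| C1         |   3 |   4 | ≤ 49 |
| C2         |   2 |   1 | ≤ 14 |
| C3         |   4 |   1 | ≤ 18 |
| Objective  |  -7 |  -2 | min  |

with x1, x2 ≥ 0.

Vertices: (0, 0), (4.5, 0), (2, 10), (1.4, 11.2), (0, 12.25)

Evaluate the objective at each vertex of the feasible region:
  z(0, 0) = 0
  z(4.5, 0) = -31.5
  z(2, 10) = -34  ←
  z(1.4, 11.2) = -32.2
  z(0, 12.25) = -24.5
The minimum is at x1 = 2, x2 = 10.

(2, 10)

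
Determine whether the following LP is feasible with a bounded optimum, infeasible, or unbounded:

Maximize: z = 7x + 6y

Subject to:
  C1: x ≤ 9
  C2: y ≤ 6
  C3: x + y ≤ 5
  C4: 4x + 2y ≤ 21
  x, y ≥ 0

Feasible with a bounded optimal solution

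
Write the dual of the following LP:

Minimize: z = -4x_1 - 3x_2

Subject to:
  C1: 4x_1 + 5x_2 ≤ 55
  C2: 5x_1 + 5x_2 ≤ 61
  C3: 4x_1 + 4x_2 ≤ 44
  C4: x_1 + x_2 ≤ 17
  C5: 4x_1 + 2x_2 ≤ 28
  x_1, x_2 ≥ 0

Primal min cᵀx s.t. Ax ≤ b, x ≥ 0  →  Dual max −bᵀy s.t. Aᵀy ≥ −c, y ≥ 0.

Maximize: z = -55y1 - 61y2 - 44y3 - 17y4 - 28y5

Subject to:
  4y1 + 5y2 + 4y3 + y4 + 4y5 ≥ 4
  5y1 + 5y2 + 4y3 + y4 + 2y5 ≥ 3
  y1, y2, y3, y4, y5 ≥ 0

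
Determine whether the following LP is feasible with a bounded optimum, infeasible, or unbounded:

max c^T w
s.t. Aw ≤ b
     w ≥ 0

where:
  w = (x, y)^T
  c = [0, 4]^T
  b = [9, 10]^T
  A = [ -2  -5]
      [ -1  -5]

Unbounded (objective can increase without bound)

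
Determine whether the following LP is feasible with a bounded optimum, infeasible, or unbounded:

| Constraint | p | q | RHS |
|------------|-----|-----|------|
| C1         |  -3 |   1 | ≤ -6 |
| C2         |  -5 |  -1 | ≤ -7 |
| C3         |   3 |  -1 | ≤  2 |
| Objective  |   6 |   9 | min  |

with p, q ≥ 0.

Infeasible (no feasible solution exists)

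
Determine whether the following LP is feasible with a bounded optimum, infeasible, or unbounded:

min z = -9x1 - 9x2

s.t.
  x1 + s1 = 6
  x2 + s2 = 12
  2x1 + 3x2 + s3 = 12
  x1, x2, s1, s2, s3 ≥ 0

Feasible with a bounded optimal solution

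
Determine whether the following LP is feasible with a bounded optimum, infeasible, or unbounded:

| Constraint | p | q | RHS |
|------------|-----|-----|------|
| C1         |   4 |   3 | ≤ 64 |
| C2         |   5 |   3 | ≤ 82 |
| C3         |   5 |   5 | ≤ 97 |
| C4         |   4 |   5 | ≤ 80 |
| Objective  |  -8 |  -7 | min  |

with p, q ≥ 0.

Feasible with a bounded optimal solution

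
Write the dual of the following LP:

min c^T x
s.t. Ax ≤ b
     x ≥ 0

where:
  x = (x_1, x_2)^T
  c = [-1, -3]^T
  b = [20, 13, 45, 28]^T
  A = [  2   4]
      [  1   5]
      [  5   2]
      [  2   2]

Primal min cᵀx s.t. Ax ≤ b, x ≥ 0  →  Dual max −bᵀy s.t. Aᵀy ≥ −c, y ≥ 0.

Maximize: z = -20y1 - 13y2 - 45y3 - 28y4

Subject to:
  2y1 + y2 + 5y3 + 2y4 ≥ 1
  4y1 + 5y2 + 2y3 + 2y4 ≥ 3
  y1, y2, y3, y4 ≥ 0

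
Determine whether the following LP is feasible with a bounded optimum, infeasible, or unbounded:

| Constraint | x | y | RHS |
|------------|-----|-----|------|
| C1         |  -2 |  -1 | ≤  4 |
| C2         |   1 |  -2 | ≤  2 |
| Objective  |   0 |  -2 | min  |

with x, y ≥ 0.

Unbounded (objective can decrease without bound)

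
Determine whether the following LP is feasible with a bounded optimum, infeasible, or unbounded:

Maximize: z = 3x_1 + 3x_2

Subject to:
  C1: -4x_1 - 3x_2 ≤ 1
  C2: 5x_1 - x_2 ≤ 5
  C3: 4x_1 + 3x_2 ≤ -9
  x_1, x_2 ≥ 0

Infeasible (no feasible solution exists)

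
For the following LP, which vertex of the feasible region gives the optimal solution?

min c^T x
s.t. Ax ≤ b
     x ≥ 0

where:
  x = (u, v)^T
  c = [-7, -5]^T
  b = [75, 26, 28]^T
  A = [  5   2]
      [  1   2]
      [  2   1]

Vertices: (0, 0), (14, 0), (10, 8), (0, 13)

Evaluate the objective at each vertex of the feasible region:
  z(0, 0) = 0
  z(14, 0) = -98
  z(10, 8) = -110  ←
  z(0, 13) = -65
The minimum is at u = 10, v = 8.

(10, 8)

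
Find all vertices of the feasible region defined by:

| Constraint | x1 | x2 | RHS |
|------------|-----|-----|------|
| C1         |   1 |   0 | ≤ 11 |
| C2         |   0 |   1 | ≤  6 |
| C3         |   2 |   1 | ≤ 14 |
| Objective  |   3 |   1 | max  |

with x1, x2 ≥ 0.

(0, 0), (7, 0), (4, 6), (0, 6)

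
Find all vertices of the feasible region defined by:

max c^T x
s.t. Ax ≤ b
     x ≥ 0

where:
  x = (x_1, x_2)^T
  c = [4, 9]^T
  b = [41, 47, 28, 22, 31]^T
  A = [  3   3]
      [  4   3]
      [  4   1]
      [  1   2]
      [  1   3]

(0, 0), (7, 0), (4.857, 8.571), (4, 9), (0, 10.33)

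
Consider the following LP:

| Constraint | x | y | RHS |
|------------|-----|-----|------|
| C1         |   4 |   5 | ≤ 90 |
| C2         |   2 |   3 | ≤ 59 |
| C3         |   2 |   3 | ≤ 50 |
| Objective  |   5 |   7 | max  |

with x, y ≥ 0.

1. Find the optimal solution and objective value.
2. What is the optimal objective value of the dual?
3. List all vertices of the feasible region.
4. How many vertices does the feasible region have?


1. x = 10, y = 10, z = 120
2. 120
3. (0, 0), (22.5, 0), (10, 10), (0, 16.67)
4. 4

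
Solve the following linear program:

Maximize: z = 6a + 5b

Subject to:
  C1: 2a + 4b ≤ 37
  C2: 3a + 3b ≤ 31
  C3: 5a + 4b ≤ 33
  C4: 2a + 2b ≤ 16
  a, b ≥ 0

Evaluate the objective at each vertex of the feasible region:
  z(0, 0) = 0
  z(6.6, 0) = 39.6
  z(1, 7) = 41  ←
  z(0, 8) = 40
The maximum is at a = 1, b = 7.

a = 1, b = 7, z = 41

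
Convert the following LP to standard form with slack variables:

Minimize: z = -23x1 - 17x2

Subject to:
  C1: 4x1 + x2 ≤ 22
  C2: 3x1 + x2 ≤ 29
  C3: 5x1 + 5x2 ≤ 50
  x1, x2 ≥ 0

min z = -23x1 - 17x2

s.t.
  4x1 + x2 + s1 = 22
  3x1 + x2 + s2 = 29
  5x1 + 5x2 + s3 = 50
  x1, x2, s1, s2, s3 ≥ 0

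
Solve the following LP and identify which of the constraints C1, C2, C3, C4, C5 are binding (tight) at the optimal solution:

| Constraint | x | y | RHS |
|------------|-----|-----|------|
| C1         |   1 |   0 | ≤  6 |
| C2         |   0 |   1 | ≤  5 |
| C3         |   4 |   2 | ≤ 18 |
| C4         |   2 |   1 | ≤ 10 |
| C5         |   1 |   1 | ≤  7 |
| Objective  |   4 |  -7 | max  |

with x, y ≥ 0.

At x = 4.5, y = 0, compute slack b - a·x for each constraint:
  C1: 6 − 4.5 = 1.5  (slack)
  C2: 5 − 0 = 5  (slack)
  C3: 18 − 18 = 0  (binding)
  C4: 10 − 9 = 1  (slack)
  C5: 7 − 4.5 = 2.5  (slack)

Optimal: x = 4.5, y = 0
Binding: C3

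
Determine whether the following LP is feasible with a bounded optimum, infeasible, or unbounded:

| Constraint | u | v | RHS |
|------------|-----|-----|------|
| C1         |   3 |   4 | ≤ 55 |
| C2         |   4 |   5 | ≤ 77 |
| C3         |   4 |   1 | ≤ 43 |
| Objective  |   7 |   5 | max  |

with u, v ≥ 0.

Feasible with a bounded optimal solution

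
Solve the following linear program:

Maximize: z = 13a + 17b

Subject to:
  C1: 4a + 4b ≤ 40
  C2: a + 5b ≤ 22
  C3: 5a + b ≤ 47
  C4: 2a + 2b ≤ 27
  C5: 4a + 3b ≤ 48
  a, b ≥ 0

Evaluate the objective at each vertex of the feasible region:
  z(0, 0) = 0
  z(9.4, 0) = 122.2
  z(9.25, 0.75) = 133
  z(7, 3) = 142  ←
  z(0, 4.4) = 74.8
The maximum is at a = 7, b = 3.

a = 7, b = 3, z = 142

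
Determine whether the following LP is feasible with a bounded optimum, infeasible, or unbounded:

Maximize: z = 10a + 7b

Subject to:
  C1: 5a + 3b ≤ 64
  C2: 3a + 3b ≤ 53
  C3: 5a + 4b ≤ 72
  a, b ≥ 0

Feasible with a bounded optimal solution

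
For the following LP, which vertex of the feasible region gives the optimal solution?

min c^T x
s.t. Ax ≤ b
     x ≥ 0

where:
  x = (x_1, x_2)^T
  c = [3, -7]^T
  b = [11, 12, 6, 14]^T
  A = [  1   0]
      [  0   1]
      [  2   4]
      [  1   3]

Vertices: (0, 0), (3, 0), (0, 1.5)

Evaluate the objective at each vertex of the feasible region:
  z(0, 0) = 0
  z(3, 0) = 9
  z(0, 1.5) = -10.5  ←
The minimum is at x_1 = 0, x_2 = 1.5.

(0, 1.5)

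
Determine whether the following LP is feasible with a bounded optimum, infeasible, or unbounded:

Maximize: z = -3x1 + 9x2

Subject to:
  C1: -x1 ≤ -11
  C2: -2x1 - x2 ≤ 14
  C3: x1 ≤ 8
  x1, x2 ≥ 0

Infeasible (no feasible solution exists)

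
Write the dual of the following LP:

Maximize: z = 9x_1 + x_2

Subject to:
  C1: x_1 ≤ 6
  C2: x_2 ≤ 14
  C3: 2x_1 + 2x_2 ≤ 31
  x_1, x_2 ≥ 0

Primal max cᵀx s.t. Ax ≤ b, x ≥ 0  →  Dual min bᵀy s.t. Aᵀy ≥ c, y ≥ 0.

Minimize: z = 6y1 + 14y2 + 31y3

Subject to:
  y1 + 2y3 ≥ 9
  y2 + 2y3 ≥ 1
  y1, y2, y3 ≥ 0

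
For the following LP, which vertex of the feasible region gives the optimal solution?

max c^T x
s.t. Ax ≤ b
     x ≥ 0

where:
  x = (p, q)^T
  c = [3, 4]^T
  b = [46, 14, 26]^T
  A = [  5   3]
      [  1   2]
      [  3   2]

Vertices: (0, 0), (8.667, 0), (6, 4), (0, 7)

Evaluate the objective at each vertex of the feasible region:
  z(0, 0) = 0
  z(8.667, 0) = 26
  z(6, 4) = 34  ←
  z(0, 7) = 28
The maximum is at p = 6, q = 4.

(6, 4)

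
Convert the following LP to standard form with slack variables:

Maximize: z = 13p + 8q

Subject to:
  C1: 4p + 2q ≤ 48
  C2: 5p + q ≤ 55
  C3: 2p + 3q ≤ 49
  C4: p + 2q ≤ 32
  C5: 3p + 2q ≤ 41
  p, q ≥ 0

max z = 13p + 8q

s.t.
  4p + 2q + s1 = 48
  5p + q + s2 = 55
  2p + 3q + s3 = 49
  p + 2q + s4 = 32
  3p + 2q + s5 = 41
  p, q, s1, s2, s3, s4, s5 ≥ 0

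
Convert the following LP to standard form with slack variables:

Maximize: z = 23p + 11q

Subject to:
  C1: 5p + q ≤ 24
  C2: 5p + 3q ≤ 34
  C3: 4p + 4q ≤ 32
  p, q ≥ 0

max z = 23p + 11q

s.t.
  5p + q + s1 = 24
  5p + 3q + s2 = 34
  4p + 4q + s3 = 32
  p, q, s1, s2, s3 ≥ 0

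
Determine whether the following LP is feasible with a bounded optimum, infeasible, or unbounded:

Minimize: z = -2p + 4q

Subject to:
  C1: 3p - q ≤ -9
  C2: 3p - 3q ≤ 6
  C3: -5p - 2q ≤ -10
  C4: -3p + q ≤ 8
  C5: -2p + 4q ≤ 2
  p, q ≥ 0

Infeasible (no feasible solution exists)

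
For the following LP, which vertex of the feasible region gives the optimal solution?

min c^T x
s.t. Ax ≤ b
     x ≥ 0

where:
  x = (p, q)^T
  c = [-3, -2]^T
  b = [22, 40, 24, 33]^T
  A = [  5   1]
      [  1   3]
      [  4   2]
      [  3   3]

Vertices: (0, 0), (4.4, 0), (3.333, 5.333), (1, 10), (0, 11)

Evaluate the objective at each vertex of the feasible region:
  z(0, 0) = 0
  z(4.4, 0) = -13.2
  z(3.333, 5.333) = -20.67
  z(1, 10) = -23  ←
  z(0, 11) = -22
The minimum is at p = 1, q = 10.

(1, 10)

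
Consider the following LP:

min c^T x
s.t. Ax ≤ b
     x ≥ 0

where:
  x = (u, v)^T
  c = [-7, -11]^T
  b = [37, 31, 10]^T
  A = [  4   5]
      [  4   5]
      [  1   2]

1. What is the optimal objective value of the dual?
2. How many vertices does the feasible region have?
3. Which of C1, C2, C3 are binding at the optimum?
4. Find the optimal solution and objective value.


1. -61
2. 4
3. C2, C3
4. u = 4, v = 3, z = -61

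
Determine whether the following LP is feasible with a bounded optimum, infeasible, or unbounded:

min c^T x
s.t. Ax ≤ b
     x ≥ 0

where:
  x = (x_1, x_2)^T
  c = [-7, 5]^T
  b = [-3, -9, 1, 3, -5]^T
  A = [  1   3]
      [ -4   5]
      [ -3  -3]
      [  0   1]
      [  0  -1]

Infeasible (no feasible solution exists)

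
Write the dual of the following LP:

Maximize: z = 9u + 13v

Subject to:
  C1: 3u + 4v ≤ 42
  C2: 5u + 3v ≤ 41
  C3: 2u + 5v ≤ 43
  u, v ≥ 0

Primal max cᵀx s.t. Ax ≤ b, x ≥ 0  →  Dual min bᵀy s.t. Aᵀy ≥ c, y ≥ 0.

Minimize: z = 42y1 + 41y2 + 43y3

Subject to:
  3y1 + 5y2 + 2y3 ≥ 9
  4y1 + 3y2 + 5y3 ≥ 13
  y1, y2, y3 ≥ 0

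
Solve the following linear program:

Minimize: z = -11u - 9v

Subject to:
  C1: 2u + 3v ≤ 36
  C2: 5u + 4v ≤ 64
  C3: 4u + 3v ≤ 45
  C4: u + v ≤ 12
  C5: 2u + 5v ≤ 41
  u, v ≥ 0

Evaluate the objective at each vertex of the feasible region:
  z(0, 0) = 0
  z(11.25, 0) = -123.8
  z(9, 3) = -126  ←
  z(6.333, 5.667) = -120.7
  z(0, 8.2) = -73.8
The minimum is at u = 9, v = 3.

u = 9, v = 3, z = -126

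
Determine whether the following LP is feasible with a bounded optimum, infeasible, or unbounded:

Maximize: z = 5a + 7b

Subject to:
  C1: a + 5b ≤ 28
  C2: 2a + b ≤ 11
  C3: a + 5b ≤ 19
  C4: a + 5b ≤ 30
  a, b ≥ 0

Feasible with a bounded optimal solution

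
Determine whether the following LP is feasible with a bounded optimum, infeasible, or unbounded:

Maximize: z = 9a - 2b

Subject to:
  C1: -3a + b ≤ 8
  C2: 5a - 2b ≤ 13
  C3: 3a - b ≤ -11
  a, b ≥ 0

Infeasible (no feasible solution exists)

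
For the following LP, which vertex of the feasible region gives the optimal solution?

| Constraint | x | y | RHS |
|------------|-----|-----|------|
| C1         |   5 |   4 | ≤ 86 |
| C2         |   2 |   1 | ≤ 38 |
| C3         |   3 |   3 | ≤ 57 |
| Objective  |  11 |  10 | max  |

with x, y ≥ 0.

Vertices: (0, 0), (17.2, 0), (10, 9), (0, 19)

Evaluate the objective at each vertex of the feasible region:
  z(0, 0) = 0
  z(17.2, 0) = 189.2
  z(10, 9) = 200  ←
  z(0, 19) = 190
The maximum is at x = 10, y = 9.

(10, 9)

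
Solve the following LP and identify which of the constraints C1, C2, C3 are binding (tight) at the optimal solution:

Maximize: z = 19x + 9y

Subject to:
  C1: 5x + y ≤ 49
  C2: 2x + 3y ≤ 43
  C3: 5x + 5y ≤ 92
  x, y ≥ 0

At x = 8, y = 9, compute slack b - a·x for each constraint:
  C1: 49 − 49 = 0  (binding)
  C2: 43 − 43 = 0  (binding)
  C3: 92 − 85 = 7  (slack)

Optimal: x = 8, y = 9
Binding: C1, C2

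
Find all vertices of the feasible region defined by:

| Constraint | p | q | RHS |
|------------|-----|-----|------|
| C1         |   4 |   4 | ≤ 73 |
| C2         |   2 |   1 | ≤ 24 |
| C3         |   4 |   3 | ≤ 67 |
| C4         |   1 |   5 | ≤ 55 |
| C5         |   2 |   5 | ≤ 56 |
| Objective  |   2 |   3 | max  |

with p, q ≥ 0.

(0, 0), (12, 0), (8, 8), (1, 10.8), (0, 11)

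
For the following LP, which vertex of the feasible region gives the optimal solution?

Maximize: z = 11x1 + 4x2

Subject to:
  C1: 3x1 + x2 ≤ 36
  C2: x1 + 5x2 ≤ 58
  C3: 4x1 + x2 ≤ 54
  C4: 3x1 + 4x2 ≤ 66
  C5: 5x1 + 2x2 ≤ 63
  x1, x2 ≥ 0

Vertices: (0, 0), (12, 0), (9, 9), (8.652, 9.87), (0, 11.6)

Evaluate the objective at each vertex of the feasible region:
  z(0, 0) = 0
  z(12, 0) = 132
  z(9, 9) = 135  ←
  z(8.652, 9.87) = 134.7
  z(0, 11.6) = 46.4
The maximum is at x1 = 9, x2 = 9.

(9, 9)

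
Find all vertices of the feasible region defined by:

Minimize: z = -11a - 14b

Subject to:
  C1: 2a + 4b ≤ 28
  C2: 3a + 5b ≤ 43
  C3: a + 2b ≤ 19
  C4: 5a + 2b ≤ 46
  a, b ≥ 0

(0, 0), (9.2, 0), (8, 3), (0, 7)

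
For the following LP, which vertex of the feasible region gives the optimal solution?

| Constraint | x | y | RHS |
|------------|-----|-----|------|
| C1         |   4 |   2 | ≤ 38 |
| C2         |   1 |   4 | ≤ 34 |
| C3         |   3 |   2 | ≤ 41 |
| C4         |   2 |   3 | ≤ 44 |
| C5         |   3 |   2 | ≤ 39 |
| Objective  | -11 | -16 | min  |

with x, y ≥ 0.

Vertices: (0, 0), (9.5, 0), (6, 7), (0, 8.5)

Evaluate the objective at each vertex of the feasible region:
  z(0, 0) = 0
  z(9.5, 0) = -104.5
  z(6, 7) = -178  ←
  z(0, 8.5) = -136
The minimum is at x = 6, y = 7.

(6, 7)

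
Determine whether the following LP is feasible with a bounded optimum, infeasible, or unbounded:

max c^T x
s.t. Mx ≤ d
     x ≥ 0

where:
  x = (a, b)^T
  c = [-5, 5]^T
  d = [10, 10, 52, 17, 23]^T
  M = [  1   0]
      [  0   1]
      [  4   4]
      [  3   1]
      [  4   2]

Feasible with a bounded optimal solution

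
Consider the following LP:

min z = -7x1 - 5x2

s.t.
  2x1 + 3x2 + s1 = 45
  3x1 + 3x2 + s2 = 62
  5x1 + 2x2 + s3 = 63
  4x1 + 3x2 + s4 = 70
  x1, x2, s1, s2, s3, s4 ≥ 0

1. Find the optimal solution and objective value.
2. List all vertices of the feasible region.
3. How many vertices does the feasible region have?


1. x1 = 9, x2 = 9, z = -108
2. (0, 0), (12.6, 0), (9, 9), (0, 15)
3. 4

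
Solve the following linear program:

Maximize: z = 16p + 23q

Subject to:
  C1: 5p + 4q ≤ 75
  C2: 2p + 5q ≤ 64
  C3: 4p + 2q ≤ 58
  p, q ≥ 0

Evaluate the objective at each vertex of the feasible region:
  z(0, 0) = 0
  z(14.5, 0) = 232
  z(13.67, 1.667) = 257
  z(7, 10) = 342  ←
  z(0, 12.8) = 294.4
The maximum is at p = 7, q = 10.

p = 7, q = 10, z = 342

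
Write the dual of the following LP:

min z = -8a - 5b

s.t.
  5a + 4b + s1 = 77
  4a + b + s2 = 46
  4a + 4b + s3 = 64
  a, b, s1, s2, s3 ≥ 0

Primal min cᵀx s.t. Ax ≤ b, x ≥ 0  →  Dual max −bᵀy s.t. Aᵀy ≥ −c, y ≥ 0.

Maximize: z = -77y1 - 46y2 - 64y3

Subject to:
  5y1 + 4y2 + 4y3 ≥ 8
  4y1 + y2 + 4y3 ≥ 5
  y1, y2, y3 ≥ 0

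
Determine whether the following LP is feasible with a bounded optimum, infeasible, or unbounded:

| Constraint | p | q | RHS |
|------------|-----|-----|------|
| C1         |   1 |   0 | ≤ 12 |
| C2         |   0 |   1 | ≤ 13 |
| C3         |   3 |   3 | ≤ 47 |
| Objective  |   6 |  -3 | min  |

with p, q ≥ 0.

Feasible with a bounded optimal solution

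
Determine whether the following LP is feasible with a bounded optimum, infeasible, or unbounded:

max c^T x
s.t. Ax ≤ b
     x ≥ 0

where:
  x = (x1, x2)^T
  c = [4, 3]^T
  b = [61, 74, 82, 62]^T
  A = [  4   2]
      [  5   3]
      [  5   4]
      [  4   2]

Feasible with a bounded optimal solution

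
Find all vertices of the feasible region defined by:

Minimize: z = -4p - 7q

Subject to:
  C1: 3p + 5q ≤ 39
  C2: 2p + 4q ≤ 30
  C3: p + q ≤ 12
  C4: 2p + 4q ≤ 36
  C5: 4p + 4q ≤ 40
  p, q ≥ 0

(0, 0), (10, 0), (5.5, 4.5), (3, 6), (0, 7.5)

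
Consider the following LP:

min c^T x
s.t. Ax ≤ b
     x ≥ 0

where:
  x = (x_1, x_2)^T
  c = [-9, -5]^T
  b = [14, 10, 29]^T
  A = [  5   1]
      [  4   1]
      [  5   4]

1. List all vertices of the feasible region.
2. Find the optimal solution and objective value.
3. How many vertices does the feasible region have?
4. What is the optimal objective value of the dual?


1. (0, 0), (2.5, 0), (1, 6), (0, 7.25)
2. x_1 = 1, x_2 = 6, z = -39
3. 4
4. -39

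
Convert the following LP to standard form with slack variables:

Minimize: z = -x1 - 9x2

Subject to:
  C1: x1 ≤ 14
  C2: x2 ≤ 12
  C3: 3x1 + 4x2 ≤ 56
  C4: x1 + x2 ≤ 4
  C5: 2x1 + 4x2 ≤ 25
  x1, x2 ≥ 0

min z = -x1 - 9x2

s.t.
  x1 + s1 = 14
  x2 + s2 = 12
  3x1 + 4x2 + s3 = 56
  x1 + x2 + s4 = 4
  2x1 + 4x2 + s5 = 25
  x1, x2, s1, s2, s3, s4, s5 ≥ 0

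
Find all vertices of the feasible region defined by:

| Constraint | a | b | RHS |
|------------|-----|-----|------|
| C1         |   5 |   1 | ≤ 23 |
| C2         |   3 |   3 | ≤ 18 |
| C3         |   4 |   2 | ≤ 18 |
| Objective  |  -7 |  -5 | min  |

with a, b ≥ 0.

(0, 0), (4.5, 0), (3, 3), (0, 6)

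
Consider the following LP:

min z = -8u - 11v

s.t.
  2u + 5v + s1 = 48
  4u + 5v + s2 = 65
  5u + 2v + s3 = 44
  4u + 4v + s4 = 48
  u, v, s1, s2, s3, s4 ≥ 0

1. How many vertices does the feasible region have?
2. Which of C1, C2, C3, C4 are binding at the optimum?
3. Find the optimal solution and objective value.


1. 5
2. C1, C4
3. u = 4, v = 8, z = -120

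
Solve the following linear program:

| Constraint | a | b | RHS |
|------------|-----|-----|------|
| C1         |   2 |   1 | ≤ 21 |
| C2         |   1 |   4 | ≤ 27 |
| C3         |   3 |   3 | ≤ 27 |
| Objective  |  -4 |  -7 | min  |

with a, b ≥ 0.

Evaluate the objective at each vertex of the feasible region:
  z(0, 0) = 0
  z(9, 0) = -36
  z(3, 6) = -54  ←
  z(0, 6.75) = -47.25
The minimum is at a = 3, b = 6.

a = 3, b = 6, z = -54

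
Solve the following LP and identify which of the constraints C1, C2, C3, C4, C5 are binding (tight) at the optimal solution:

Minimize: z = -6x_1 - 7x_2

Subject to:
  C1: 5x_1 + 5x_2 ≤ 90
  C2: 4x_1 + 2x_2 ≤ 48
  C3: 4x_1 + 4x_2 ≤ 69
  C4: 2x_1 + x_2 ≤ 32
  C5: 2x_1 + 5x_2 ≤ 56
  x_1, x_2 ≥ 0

At x_1 = 8, x_2 = 8, compute slack b - a·x for each constraint:
  C1: 90 − 80 = 10  (slack)
  C2: 48 − 48 = 0  (binding)
  C3: 69 − 64 = 5  (slack)
  C4: 32 − 24 = 8  (slack)
  C5: 56 − 56 = 0  (binding)

Optimal: x_1 = 8, x_2 = 8
Binding: C2, C5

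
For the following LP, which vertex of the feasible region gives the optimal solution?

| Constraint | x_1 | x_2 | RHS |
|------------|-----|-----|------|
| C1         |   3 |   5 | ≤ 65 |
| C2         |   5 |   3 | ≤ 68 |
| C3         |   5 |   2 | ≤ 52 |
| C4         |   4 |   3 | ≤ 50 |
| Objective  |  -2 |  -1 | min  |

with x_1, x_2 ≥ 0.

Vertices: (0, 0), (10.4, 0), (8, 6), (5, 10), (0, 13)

Evaluate the objective at each vertex of the feasible region:
  z(0, 0) = 0
  z(10.4, 0) = -20.8
  z(8, 6) = -22  ←
  z(5, 10) = -20
  z(0, 13) = -13
The minimum is at x_1 = 8, x_2 = 6.

(8, 6)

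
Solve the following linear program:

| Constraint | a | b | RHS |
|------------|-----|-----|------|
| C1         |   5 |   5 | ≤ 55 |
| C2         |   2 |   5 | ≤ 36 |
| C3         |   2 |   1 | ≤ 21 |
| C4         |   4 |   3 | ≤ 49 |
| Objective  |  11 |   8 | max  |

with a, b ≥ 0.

Evaluate the objective at each vertex of the feasible region:
  z(0, 0) = 0
  z(10.5, 0) = 115.5
  z(10, 1) = 118  ←
  z(6.333, 4.667) = 107
  z(0, 7.2) = 57.6
The maximum is at a = 10, b = 1.

a = 10, b = 1, z = 118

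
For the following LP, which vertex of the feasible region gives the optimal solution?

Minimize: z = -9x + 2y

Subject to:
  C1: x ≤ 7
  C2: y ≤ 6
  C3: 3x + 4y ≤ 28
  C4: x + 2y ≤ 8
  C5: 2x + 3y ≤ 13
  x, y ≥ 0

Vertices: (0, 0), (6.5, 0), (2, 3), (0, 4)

Evaluate the objective at each vertex of the feasible region:
  z(0, 0) = 0
  z(6.5, 0) = -58.5  ←
  z(2, 3) = -12
  z(0, 4) = 8
The minimum is at x = 6.5, y = 0.

(6.5, 0)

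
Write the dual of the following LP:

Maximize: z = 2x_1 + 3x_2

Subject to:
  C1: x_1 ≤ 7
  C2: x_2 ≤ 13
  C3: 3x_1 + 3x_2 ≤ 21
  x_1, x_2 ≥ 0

Primal max cᵀx s.t. Ax ≤ b, x ≥ 0  →  Dual min bᵀy s.t. Aᵀy ≥ c, y ≥ 0.

Minimize: z = 7y1 + 13y2 + 21y3

Subject to:
  y1 + 3y3 ≥ 2
  y2 + 3y3 ≥ 3
  y1, y2, y3 ≥ 0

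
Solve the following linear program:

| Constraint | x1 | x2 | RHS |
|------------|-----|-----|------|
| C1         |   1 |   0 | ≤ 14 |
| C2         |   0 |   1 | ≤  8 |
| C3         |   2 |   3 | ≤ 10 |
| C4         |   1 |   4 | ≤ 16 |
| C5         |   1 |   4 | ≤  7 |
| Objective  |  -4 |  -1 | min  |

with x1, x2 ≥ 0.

Evaluate the objective at each vertex of the feasible region:
  z(0, 0) = 0
  z(5, 0) = -20  ←
  z(3.8, 0.8) = -16
  z(0, 1.75) = -1.75
The minimum is at x1 = 5, x2 = 0.

x1 = 5, x2 = 0, z = -20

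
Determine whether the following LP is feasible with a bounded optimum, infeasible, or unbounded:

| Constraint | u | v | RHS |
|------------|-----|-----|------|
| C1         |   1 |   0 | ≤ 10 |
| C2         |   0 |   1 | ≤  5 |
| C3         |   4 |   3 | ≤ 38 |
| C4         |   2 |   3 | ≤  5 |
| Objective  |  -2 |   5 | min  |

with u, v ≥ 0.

Feasible with a bounded optimal solution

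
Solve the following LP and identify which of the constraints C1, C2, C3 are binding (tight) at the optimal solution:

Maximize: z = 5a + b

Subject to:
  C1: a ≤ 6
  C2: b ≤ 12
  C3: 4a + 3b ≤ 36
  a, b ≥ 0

At a = 6, b = 4, compute slack b - a·x for each constraint:
  C1: 6 − 6 = 0  (binding)
  C2: 12 − 4 = 8  (slack)
  C3: 36 − 36 = 0  (binding)

Optimal: a = 6, b = 4
Binding: C1, C3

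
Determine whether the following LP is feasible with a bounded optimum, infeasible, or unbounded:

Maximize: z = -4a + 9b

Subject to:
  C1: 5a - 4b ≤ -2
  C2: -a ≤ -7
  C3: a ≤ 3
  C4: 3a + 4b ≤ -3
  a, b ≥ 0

Infeasible (no feasible solution exists)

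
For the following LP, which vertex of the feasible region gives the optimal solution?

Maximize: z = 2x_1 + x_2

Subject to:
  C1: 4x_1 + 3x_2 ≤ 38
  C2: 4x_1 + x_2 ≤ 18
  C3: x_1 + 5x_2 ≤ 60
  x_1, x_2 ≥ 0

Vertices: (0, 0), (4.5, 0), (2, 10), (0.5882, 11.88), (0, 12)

Evaluate the objective at each vertex of the feasible region:
  z(0, 0) = 0
  z(4.5, 0) = 9
  z(2, 10) = 14  ←
  z(0.5882, 11.88) = 13.06
  z(0, 12) = 12
The maximum is at x_1 = 2, x_2 = 10.

(2, 10)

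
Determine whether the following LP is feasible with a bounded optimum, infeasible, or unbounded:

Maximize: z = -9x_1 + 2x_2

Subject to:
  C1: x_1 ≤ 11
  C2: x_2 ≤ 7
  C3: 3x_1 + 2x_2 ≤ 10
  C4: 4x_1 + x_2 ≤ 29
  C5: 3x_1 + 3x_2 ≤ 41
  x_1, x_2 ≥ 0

Feasible with a bounded optimal solution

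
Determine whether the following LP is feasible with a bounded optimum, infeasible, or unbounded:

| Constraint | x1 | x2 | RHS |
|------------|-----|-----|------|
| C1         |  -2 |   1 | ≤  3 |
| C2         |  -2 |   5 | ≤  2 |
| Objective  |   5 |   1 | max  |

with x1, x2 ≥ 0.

Unbounded (objective can increase without bound)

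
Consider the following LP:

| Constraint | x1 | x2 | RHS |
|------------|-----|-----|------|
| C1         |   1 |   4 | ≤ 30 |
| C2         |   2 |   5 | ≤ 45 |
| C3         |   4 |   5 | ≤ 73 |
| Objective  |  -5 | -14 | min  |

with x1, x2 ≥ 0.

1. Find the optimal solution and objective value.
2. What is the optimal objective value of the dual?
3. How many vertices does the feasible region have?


1. x1 = 10, x2 = 5, z = -120
2. -120
3. 5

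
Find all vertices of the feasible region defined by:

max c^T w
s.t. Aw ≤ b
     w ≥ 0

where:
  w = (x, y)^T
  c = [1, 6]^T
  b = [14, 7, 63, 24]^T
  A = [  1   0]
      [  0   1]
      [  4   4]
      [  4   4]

(0, 0), (6, 0), (0, 6)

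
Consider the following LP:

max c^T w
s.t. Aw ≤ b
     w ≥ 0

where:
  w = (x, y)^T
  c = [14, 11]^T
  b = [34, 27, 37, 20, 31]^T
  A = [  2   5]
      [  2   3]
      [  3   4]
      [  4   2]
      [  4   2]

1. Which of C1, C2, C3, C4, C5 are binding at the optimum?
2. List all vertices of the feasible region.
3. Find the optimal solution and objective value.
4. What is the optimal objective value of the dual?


1. C1, C4
2. (0, 0), (5, 0), (2, 6), (0, 6.8)
3. x = 2, y = 6, z = 94
4. 94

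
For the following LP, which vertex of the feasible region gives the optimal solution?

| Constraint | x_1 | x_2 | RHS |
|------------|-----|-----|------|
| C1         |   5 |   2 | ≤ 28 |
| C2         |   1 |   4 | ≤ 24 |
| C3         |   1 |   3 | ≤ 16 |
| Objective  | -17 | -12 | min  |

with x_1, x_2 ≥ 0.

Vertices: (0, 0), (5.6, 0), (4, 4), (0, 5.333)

Evaluate the objective at each vertex of the feasible region:
  z(0, 0) = 0
  z(5.6, 0) = -95.2
  z(4, 4) = -116  ←
  z(0, 5.333) = -64
The minimum is at x_1 = 4, x_2 = 4.

(4, 4)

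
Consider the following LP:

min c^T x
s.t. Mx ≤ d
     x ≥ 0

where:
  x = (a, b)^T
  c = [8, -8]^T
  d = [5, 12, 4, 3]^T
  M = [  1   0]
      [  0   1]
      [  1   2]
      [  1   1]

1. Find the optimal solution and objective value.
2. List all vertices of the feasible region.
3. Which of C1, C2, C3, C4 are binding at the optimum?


1. a = 0, b = 2, z = -16
2. (0, 0), (3, 0), (2, 1), (0, 2)
3. C3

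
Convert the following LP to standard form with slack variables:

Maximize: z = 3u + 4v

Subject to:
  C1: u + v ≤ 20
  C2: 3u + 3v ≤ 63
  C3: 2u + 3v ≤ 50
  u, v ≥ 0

max z = 3u + 4v

s.t.
  u + v + s1 = 20
  3u + 3v + s2 = 63
  2u + 3v + s3 = 50
  u, v, s1, s2, s3 ≥ 0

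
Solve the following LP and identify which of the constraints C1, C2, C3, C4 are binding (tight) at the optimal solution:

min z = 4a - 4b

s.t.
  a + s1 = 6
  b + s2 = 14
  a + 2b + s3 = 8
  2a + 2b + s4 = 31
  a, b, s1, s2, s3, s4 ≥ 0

At a = 0, b = 4, compute slack b - a·x for each constraint:
  C1: 6 − 0 = 6  (slack)
  C2: 14 − 4 = 10  (slack)
  C3: 8 − 8 = 0  (binding)
  C4: 31 − 8 = 23  (slack)

Optimal: a = 0, b = 4
Binding: C3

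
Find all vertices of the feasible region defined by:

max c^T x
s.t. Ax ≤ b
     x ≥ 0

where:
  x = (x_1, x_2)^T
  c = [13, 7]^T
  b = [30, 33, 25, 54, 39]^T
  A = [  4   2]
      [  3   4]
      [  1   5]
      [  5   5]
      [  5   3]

(0, 0), (7.5, 0), (6, 3), (5.455, 3.909), (0, 5)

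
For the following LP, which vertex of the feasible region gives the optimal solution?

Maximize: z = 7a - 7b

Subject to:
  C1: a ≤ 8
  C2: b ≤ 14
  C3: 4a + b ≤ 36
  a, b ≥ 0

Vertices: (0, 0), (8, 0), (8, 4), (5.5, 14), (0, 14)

Evaluate the objective at each vertex of the feasible region:
  z(0, 0) = 0
  z(8, 0) = 56  ←
  z(8, 4) = 28
  z(5.5, 14) = -59.5
  z(0, 14) = -98
The maximum is at a = 8, b = 0.

(8, 0)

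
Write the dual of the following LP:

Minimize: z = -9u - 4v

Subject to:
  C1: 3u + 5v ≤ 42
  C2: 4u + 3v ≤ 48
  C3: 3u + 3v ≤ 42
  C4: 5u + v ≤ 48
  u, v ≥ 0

Primal min cᵀx s.t. Ax ≤ b, x ≥ 0  →  Dual max −bᵀy s.t. Aᵀy ≥ −c, y ≥ 0.

Maximize: z = -42y1 - 48y2 - 42y3 - 48y4

Subject to:
  3y1 + 4y2 + 3y3 + 5y4 ≥ 9
  5y1 + 3y2 + 3y3 + y4 ≥ 4
  y1, y2, y3, y4 ≥ 0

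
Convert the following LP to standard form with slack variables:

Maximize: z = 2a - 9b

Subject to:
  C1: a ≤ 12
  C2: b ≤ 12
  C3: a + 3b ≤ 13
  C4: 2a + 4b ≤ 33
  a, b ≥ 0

max z = 2a - 9b

s.t.
  a + s1 = 12
  b + s2 = 12
  a + 3b + s3 = 13
  2a + 4b + s4 = 33
  a, b, s1, s2, s3, s4 ≥ 0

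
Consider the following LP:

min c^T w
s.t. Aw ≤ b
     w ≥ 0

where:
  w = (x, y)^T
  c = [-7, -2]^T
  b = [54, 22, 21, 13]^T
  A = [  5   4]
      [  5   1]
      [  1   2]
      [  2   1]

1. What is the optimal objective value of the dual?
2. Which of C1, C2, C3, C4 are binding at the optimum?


1. -35
2. C2, C4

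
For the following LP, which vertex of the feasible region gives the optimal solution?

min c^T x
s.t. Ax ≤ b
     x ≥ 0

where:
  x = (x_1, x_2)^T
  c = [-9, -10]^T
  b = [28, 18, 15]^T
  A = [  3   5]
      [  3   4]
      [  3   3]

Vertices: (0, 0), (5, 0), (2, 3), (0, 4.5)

Evaluate the objective at each vertex of the feasible region:
  z(0, 0) = 0
  z(5, 0) = -45
  z(2, 3) = -48  ←
  z(0, 4.5) = -45
The minimum is at x_1 = 2, x_2 = 3.

(2, 3)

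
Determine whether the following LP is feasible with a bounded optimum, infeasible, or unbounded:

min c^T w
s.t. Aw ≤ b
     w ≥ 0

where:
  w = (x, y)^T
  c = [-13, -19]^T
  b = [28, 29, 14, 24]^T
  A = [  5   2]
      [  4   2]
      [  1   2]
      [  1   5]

Feasible with a bounded optimal solution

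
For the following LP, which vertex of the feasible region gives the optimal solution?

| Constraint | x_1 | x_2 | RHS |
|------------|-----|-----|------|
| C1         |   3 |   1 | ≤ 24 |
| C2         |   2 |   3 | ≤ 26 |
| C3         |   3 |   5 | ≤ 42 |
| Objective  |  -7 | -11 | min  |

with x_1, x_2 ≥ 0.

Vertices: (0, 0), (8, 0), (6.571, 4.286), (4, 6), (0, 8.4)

Evaluate the objective at each vertex of the feasible region:
  z(0, 0) = 0
  z(8, 0) = -56
  z(6.571, 4.286) = -93.14
  z(4, 6) = -94  ←
  z(0, 8.4) = -92.4
The minimum is at x_1 = 4, x_2 = 6.

(4, 6)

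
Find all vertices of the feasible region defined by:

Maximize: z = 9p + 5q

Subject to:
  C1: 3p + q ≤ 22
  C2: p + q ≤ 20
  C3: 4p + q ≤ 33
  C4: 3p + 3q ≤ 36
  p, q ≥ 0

(0, 0), (7.333, 0), (5, 7), (0, 12)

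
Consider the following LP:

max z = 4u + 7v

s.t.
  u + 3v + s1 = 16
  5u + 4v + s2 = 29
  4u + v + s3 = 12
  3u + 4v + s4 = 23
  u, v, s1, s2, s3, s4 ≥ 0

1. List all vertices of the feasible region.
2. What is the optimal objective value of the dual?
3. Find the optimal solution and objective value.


1. (0, 0), (3, 0), (1.923, 4.308), (1, 5), (0, 5.333)
2. 39
3. u = 1, v = 5, z = 39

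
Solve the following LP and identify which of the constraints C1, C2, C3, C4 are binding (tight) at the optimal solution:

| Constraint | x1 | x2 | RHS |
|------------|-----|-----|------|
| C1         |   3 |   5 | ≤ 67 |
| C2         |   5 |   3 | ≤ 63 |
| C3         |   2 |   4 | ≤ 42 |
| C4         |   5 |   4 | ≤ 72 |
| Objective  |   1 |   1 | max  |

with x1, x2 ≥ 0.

At x1 = 9, x2 = 6, compute slack b - a·x for each constraint:
  C1: 67 − 57 = 10  (slack)
  C2: 63 − 63 = 0  (binding)
  C3: 42 − 42 = 0  (binding)
  C4: 72 − 69 = 3  (slack)

Optimal: x1 = 9, x2 = 6
Binding: C2, C3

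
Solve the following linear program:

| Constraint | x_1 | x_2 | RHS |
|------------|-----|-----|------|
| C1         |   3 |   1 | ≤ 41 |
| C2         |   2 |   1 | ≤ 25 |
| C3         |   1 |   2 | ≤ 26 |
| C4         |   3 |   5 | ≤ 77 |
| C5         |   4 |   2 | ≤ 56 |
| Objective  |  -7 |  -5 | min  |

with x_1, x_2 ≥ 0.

Evaluate the objective at each vertex of the feasible region:
  z(0, 0) = 0
  z(12.5, 0) = -87.5
  z(8, 9) = -101  ←
  z(0, 13) = -65
The minimum is at x_1 = 8, x_2 = 9.

x_1 = 8, x_2 = 9, z = -101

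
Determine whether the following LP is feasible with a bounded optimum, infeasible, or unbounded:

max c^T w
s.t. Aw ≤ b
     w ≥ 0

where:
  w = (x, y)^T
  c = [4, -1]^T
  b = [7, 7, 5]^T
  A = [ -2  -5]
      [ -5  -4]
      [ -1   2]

Unbounded (objective can increase without bound)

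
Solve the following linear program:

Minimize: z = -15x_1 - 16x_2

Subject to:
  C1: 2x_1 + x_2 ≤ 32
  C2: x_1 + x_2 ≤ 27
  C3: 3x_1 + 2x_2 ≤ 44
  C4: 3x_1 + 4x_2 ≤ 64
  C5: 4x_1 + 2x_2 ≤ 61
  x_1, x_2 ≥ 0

Evaluate the objective at each vertex of the feasible region:
  z(0, 0) = 0
  z(14.67, 0) = -220
  z(8, 10) = -280  ←
  z(0, 16) = -256
The minimum is at x_1 = 8, x_2 = 10.

x_1 = 8, x_2 = 10, z = -280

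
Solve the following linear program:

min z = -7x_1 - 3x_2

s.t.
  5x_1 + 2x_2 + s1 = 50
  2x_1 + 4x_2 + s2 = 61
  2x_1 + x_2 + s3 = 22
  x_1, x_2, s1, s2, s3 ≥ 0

Evaluate the objective at each vertex of the feasible region:
  z(0, 0) = 0
  z(10, 0) = -70
  z(6, 10) = -72  ←
  z(4.5, 13) = -70.5
  z(0, 15.25) = -45.75
The minimum is at x_1 = 6, x_2 = 10.

x_1 = 6, x_2 = 10, z = -72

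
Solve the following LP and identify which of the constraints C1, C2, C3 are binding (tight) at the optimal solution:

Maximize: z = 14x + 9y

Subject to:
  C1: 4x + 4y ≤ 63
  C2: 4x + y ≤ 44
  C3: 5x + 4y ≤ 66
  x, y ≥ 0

At x = 10, y = 4, compute slack b - a·x for each constraint:
  C1: 63 − 56 = 7  (slack)
  C2: 44 − 44 = 0  (binding)
  C3: 66 − 66 = 0  (binding)

Optimal: x = 10, y = 4
Binding: C2, C3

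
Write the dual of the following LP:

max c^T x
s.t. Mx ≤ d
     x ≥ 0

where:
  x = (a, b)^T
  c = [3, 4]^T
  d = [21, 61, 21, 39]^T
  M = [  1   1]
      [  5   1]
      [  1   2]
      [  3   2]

Primal max cᵀx s.t. Ax ≤ b, x ≥ 0  →  Dual min bᵀy s.t. Aᵀy ≥ c, y ≥ 0.

Minimize: z = 21y1 + 61y2 + 21y3 + 39y4

Subject to:
  y1 + 5y2 + y3 + 3y4 ≥ 3
  y1 + y2 + 2y3 + 2y4 ≥ 4
  y1, y2, y3, y4 ≥ 0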